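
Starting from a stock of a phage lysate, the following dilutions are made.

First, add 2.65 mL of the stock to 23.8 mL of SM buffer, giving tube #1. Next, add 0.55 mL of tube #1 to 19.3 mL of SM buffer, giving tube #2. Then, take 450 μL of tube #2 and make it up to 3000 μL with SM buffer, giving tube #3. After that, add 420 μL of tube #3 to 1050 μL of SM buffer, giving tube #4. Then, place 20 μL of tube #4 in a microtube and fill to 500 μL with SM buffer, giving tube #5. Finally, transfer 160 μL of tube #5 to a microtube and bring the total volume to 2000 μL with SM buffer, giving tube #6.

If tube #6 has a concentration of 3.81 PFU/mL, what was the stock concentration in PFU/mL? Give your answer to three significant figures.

Step 1: 2.65 mL + 23.8 mL = 26.45 mL total → factor 26.45/2.65 = 9.9811
Step 2: 0.55 mL + 19.3 mL = 19.85 mL total → factor 19.85/0.55 = 36.091
Step 3: 450 μL brought to 3000 μL → factor 3000/450 = 6.6667
Step 4: 420 μL + 1050 μL = 1470 μL total → factor 1470/420 = 3.5
Step 5: 20 μL brought to 500 μL → factor 500/20 = 25
Step 6: 160 μL brought to 2000 μL → factor 2000/160 = 12.5
Overall dilution factor = 9.9811 × 36.091 × 6.6667 × 3.5 × 25 × 12.5 = 2.6267 × 10^6
Stock = 3.81 PFU/mL × 2.6267 × 10^6 = 1.00 × 10^7 PFU/mL

1.00 × 10^7 PFU/mL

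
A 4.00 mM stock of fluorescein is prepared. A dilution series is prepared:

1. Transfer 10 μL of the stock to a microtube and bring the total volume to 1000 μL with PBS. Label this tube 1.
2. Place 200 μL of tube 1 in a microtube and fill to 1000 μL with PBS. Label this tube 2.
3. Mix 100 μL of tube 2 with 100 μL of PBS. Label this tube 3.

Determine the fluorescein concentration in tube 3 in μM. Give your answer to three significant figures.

4.00 μM

Step 1: 10 μL brought to 1000 μL → factor 1000/10 = 100
Step 2: 200 μL brought to 1000 μL → factor 1000/200 = 5
Step 3: 100 μL + 100 μL = 200 μL total → factor 200/100 = 2
Overall dilution factor = 100 × 5 × 2 = 1000
Final = 4.00 mM / 1000 = 0.004000 mM = 4.00 μM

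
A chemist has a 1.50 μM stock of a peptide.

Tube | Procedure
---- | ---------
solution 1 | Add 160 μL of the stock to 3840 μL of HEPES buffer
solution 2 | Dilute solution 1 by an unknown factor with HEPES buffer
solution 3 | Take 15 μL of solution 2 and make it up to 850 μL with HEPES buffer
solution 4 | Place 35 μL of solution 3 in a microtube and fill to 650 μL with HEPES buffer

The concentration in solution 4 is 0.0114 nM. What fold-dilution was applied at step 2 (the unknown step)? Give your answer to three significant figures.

5.00-fold

Step 1: 160 μL + 3840 μL = 4000 μL total → factor 4000/160 = 25
Step 2: unknown factor x
Step 3: 15 μL brought to 850 μL → factor 850/15 = 56.667
Step 4: 35 μL brought to 650 μL → factor 650/35 = 18.571
Product of known-step factors = 26310
Overall factor = 1.50 μM / (0.0114 nM) = 1.3158 × 10^5
x = 1.3158 × 10^5 / 26310 = 5.00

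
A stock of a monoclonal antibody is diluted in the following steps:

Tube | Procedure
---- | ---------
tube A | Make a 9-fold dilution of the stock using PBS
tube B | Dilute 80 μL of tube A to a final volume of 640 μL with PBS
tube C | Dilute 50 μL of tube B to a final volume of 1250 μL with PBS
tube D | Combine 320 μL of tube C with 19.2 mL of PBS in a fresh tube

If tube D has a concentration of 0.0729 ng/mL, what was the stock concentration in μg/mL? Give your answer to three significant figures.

8.00 μg/mL

Step 1: 9-fold → factor 9
Step 2: 80 μL brought to 640 μL → factor 640/80 = 8
Step 3: 50 μL brought to 1250 μL → factor 1250/50 = 25
Step 4: 320 μL + 19.2 mL = 19520 μL total → factor 19520/320 = 61
Overall dilution factor = 9 × 8 × 25 × 61 = 1.098 × 10^5
Stock = 0.0729 ng/mL × 1.098 × 10^5 = 8004 ng/mL = 8.00 μg/mL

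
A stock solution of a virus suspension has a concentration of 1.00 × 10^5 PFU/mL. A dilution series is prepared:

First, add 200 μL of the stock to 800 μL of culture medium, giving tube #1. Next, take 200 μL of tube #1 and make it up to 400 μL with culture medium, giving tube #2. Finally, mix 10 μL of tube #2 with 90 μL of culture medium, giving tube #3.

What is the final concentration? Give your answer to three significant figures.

1.00 × 10^3 PFU/mL

Step 1: 200 μL + 800 μL = 1000 μL total → factor 1000/200 = 5
Step 2: 200 μL brought to 400 μL → factor 400/200 = 2
Step 3: 10 μL + 90 μL = 100 μL total → factor 100/10 = 10
Overall dilution factor = 5 × 2 × 10 = 100
Final = 1.00 × 10^5 PFU/mL / 100 = 1.00 × 10^3 PFU/mL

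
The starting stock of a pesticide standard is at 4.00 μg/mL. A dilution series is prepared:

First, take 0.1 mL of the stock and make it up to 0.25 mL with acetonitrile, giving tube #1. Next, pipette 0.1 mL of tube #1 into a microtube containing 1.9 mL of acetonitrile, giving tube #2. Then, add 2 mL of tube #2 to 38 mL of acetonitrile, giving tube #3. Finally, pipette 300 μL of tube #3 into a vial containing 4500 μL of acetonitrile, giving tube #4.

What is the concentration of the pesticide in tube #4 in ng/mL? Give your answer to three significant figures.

Step 1: 0.1 mL brought to 0.25 mL → factor 0.25/0.1 = 2.5
Step 2: 0.1 mL + 1.9 mL = 2 mL total → factor 2/0.1 = 20
Step 3: 2 mL + 38 mL = 40 mL total → factor 40/2 = 20
Step 4: 300 μL + 4500 μL = 4800 μL total → factor 4800/300 = 16
Overall dilution factor = 2.5 × 20 × 20 × 16 = 16000
Final = 4.00 μg/mL / 16000 = 0.0002500 μg/mL = 0.250 ng/mL

0.250 ng/mL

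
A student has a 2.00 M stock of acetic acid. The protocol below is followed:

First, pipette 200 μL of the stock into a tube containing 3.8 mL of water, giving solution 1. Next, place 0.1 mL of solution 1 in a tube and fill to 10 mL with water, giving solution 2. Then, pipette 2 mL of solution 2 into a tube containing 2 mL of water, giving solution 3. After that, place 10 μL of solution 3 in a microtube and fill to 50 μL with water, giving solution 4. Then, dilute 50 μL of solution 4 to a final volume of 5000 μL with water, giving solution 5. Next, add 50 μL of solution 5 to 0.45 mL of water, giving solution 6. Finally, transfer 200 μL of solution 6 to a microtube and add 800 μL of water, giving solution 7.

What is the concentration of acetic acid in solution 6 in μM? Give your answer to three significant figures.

Step 1: 200 μL + 3.8 mL = 4000 μL total → factor 4000/200 = 20
Step 2: 0.1 mL brought to 10 mL → factor 10/0.1 = 100
Step 3: 2 mL + 2 mL = 4 mL total → factor 4/2 = 2
Step 4: 10 μL brought to 50 μL → factor 50/10 = 5
Step 5: 50 μL brought to 5000 μL → factor 5000/50 = 100
Step 6: 50 μL + 0.45 mL = 500 μL total → factor 500/50 = 10
Dilution factor through solution 6 = 20 × 100 × 2 × 5 × 100 × 10 = 2 × 10^7
[solution 6] = 2.00 M / 2 × 10^7 = 1.000 × 10^-7 M = 0.100 μM

0.100 μM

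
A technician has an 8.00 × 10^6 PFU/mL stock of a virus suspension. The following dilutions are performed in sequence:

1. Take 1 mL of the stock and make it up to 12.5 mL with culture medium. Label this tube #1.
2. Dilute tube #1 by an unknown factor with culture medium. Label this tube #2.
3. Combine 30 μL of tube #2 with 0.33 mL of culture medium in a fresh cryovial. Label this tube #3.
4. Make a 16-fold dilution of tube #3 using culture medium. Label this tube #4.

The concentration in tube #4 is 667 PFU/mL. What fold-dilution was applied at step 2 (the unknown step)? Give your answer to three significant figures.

Step 1: 1 mL brought to 12.5 mL → factor 12.5/1 = 12.5
Step 2: unknown factor x
Step 3: 30 μL + 0.33 mL = 360 μL total → factor 360/30 = 12
Step 4: 16-fold → factor 16
Product of known-step factors = 2400
Overall factor = 8.00 × 10^6 PFU/mL / (667 PFU/mL) = 11994
x = 11994 / 2400 = 5.00

5.00-fold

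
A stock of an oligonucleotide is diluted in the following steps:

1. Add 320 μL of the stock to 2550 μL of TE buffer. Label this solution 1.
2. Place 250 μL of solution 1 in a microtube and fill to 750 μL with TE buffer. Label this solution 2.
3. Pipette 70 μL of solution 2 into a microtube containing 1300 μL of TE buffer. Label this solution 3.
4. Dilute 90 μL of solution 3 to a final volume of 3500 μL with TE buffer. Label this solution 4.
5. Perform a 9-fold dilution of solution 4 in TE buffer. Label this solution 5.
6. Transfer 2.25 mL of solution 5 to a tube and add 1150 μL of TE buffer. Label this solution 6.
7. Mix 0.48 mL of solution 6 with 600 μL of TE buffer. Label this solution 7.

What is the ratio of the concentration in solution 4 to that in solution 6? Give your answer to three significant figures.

13.6

Step 1: 320 μL + 2550 μL = 2870 μL total → factor 2870/320 = 8.9688
Step 2: 250 μL brought to 750 μL → factor 750/250 = 3
Step 3: 70 μL + 1300 μL = 1370 μL total → factor 1370/70 = 19.571
Step 4: 90 μL brought to 3500 μL → factor 3500/90 = 38.889
Step 5: 9-fold → factor 9
Step 6: 2.25 mL + 1150 μL = 3.4 mL total → factor 3.4/2.25 = 1.5111
Dilution factor to solution 4 = 20479; to solution 6 = 2.7851 × 10^5
[solution 4]/[solution 6] = (factor to solution 6)/(factor to solution 4) = 2.7851 × 10^5/20479 = 13.6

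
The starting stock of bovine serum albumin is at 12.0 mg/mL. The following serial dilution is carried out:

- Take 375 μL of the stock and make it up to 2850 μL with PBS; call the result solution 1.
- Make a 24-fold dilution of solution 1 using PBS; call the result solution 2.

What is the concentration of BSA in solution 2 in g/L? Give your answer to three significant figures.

0.0658 g/L

Step 1: 375 μL brought to 2850 μL → factor 2850/375 = 7.6
Step 2: 24-fold → factor 24
Overall dilution factor = 7.6 × 24 = 182.4
Final = 12.0 mg/mL / 182.4 = 0.06579 mg/mL = 0.0658 g/L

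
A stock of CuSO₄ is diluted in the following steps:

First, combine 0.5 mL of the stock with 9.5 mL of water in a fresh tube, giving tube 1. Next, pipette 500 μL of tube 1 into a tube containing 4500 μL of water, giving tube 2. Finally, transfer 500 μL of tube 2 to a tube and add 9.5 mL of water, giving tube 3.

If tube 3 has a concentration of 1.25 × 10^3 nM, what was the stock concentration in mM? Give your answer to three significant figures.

Step 1: 0.5 mL + 9.5 mL = 10 mL total → factor 10/0.5 = 20
Step 2: 500 μL + 4500 μL = 5000 μL total → factor 5000/500 = 10
Step 3: 500 μL + 9.5 mL = 10000 μL total → factor 10000/500 = 20
Overall dilution factor = 20 × 10 × 20 = 4000
Stock = 1.25 × 10^3 nM × 4000 = 5.000 × 10^6 nM = 5.00 mM

5.00 mM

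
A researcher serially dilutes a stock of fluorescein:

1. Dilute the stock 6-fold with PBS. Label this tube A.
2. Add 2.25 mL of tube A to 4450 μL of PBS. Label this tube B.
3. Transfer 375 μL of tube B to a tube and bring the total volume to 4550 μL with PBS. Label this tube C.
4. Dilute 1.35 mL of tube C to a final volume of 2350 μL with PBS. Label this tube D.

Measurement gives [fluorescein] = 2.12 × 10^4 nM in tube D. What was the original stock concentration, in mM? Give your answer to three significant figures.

8.00 mM

Step 1: 6-fold → factor 6
Step 2: 2.25 mL + 4450 μL = 6.7 mL total → factor 6.7/2.25 = 2.9778
Step 3: 375 μL brought to 4550 μL → factor 4550/375 = 12.133
Step 4: 1.35 mL brought to 2350 μL → factor 2.35/1.35 = 1.7407
Overall dilution factor = 6 × 2.9778 × 12.133 × 1.7407 = 377.36
Stock = 2.12 × 10^4 nM × 377.36 = 8.000 × 10^6 nM = 8.00 mM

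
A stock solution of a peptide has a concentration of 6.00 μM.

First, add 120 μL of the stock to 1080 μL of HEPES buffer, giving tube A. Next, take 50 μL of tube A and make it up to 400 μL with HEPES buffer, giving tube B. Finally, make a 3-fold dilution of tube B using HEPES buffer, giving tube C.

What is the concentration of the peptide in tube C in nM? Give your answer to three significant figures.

Step 1: 120 μL + 1080 μL = 1200 μL total → factor 1200/120 = 10
Step 2: 50 μL brought to 400 μL → factor 400/50 = 8
Step 3: 3-fold → factor 3
Overall dilution factor = 10 × 8 × 3 = 240
Final = 6.00 μM / 240 = 0.02500 μM = 25.0 nM

25.0 nM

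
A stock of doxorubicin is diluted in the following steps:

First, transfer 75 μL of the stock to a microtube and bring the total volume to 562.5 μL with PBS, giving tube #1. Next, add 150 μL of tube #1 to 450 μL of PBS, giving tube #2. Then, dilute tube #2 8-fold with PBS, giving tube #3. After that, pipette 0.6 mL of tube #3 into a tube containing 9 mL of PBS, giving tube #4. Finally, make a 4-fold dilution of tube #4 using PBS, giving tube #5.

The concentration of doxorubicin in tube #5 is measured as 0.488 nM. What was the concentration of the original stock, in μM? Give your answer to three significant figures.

Step 1: 75 μL brought to 562.5 μL → factor 562.5/75 = 7.5
Step 2: 150 μL + 450 μL = 600 μL total → factor 600/150 = 4
Step 3: 8-fold → factor 8
Step 4: 0.6 mL + 9 mL = 9.6 mL total → factor 9.6/0.6 = 16
Step 5: 4-fold → factor 4
Overall dilution factor = 7.5 × 4 × 8 × 16 × 4 = 15360
Stock = 0.488 nM × 15360 = 7496 nM = 7.50 μM

7.50 μM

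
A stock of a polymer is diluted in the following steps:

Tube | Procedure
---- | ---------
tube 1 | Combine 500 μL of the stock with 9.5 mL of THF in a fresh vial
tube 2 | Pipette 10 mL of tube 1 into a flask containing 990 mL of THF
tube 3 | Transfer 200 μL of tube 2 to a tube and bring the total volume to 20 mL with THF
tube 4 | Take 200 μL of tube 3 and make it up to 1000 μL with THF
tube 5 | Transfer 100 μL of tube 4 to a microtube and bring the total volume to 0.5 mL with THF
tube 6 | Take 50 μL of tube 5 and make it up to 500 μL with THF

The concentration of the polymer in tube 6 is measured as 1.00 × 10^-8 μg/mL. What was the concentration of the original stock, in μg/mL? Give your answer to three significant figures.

Step 1: 500 μL + 9.5 mL = 10000 μL total → factor 10000/500 = 20
Step 2: 10 mL + 990 mL = 1000 mL total → factor 1000/10 = 100
Step 3: 200 μL brought to 20 mL → factor 20000/200 = 100
Step 4: 200 μL brought to 1000 μL → factor 1000/200 = 5
Step 5: 100 μL brought to 0.5 mL → factor 500/100 = 5
Step 6: 50 μL brought to 500 μL → factor 500/50 = 10
Overall dilution factor = 20 × 100 × 100 × 5 × 5 × 10 = 5 × 10^7
Stock = 1.00 × 10^-8 μg/mL × 5 × 10^7 = 0.500 μg/mL

0.500 μg/mL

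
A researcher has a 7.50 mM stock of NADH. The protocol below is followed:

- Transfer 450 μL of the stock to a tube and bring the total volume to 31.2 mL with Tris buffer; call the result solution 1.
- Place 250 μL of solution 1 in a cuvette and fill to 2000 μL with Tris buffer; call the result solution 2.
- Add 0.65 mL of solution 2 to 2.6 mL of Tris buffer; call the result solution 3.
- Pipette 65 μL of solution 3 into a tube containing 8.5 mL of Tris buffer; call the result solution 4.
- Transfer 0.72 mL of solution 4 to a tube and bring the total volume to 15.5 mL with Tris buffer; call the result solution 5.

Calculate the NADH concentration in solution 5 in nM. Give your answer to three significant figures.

0.953 nM

Step 1: 450 μL brought to 31.2 mL → factor 31200/450 = 69.333
Step 2: 250 μL brought to 2000 μL → factor 2000/250 = 8
Step 3: 0.65 mL + 2.6 mL = 3.25 mL total → factor 3.25/0.65 = 5
Step 4: 65 μL + 8.5 mL = 8565 μL total → factor 8565/65 = 131.77
Step 5: 0.72 mL brought to 15.5 mL → factor 15.5/0.72 = 21.528
Dilution factor through solution 5 = 69.333 × 8 × 5 × 131.77 × 21.528 = 7.8671 × 10^6
[solution 5] = 7.50 mM / 7.8671 × 10^6 = 9.533 × 10^-7 mM = 0.953 nM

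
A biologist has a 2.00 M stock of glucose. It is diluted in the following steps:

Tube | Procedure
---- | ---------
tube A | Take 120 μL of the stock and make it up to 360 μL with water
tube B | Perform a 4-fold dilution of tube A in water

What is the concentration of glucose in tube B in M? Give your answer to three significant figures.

0.167 M

Step 1: 120 μL brought to 360 μL → factor 360/120 = 3
Step 2: 4-fold → factor 4
Overall dilution factor = 3 × 4 = 12
Final = 2.00 M / 12 = 0.167 M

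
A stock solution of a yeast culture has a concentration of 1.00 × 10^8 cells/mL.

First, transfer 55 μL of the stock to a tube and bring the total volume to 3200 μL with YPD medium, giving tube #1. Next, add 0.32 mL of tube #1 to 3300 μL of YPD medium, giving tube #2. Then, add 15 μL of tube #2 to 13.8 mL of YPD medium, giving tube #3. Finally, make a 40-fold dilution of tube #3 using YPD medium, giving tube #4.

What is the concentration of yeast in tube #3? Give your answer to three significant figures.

Step 1: 55 μL brought to 3200 μL → factor 3200/55 = 58.182
Step 2: 0.32 mL + 3300 μL = 3.62 mL total → factor 3.62/0.32 = 11.312
Step 3: 15 μL + 13.8 mL = 13815 μL total → factor 13815/15 = 921
Dilution factor through tube #3 = 58.182 × 11.312 × 921 = 6.0619 × 10^5
[tube #3] = 1.00 × 10^8 cells/mL / 6.0619 × 10^5 = 165 cells/mL

165 cells/mL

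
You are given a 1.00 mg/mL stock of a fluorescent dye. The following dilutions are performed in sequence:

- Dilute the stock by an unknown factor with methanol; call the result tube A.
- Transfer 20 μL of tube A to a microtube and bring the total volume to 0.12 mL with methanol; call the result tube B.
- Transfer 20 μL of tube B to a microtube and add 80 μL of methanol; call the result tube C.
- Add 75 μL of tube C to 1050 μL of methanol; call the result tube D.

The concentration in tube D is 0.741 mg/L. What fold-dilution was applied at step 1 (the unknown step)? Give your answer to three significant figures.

3.00-fold

Step 1: unknown factor x
Step 2: 20 μL brought to 0.12 mL → factor 120/20 = 6
Step 3: 20 μL + 80 μL = 100 μL total → factor 100/20 = 5
Step 4: 75 μL + 1050 μL = 1125 μL total → factor 1125/75 = 15
Product of known-step factors = 450
Overall factor = 1.00 mg/mL / (0.741 mg/L) = 1349.5
x = 1349.5 / 450 = 3.00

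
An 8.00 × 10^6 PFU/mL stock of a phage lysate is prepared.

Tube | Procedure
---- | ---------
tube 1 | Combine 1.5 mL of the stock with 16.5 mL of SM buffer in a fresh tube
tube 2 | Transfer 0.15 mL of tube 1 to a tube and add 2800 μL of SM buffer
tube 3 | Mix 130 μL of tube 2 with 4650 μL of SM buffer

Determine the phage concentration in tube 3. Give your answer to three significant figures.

Step 1: 1.5 mL + 16.5 mL = 18 mL total → factor 18/1.5 = 12
Step 2: 0.15 mL + 2800 μL = 2.95 mL total → factor 2.95/0.15 = 19.667
Step 3: 130 μL + 4650 μL = 4780 μL total → factor 4780/130 = 36.769
Overall dilution factor = 12 × 19.667 × 36.769 = 8677.5
Final = 8.00 × 10^6 PFU/mL / 8677.5 = 922 PFU/mL

922 PFU/mL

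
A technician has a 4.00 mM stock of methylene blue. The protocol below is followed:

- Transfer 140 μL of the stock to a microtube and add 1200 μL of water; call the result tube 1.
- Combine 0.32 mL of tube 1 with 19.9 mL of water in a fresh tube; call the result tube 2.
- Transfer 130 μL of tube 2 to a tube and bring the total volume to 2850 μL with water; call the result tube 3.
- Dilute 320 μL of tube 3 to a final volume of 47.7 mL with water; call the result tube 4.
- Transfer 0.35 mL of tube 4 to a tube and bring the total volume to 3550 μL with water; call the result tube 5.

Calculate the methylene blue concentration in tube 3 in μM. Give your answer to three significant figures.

Step 1: 140 μL + 1200 μL = 1340 μL total → factor 1340/140 = 9.5714
Step 2: 0.32 mL + 19.9 mL = 20.22 mL total → factor 20.22/0.32 = 63.188
Step 3: 130 μL brought to 2850 μL → factor 2850/130 = 21.923
Dilution factor through tube 3 = 9.5714 × 63.188 × 21.923 = 13259
[tube 3] = 4.00 mM / 13259 = 0.0003017 mM = 0.302 μM

0.302 μM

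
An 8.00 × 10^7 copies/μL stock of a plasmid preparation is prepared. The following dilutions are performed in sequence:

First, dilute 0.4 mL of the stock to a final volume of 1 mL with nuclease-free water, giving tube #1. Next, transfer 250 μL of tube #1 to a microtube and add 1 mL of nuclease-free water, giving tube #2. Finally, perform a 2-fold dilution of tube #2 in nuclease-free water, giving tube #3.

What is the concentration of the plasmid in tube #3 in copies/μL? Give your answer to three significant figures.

Step 1: 0.4 mL brought to 1 mL → factor 1/0.4 = 2.5
Step 2: 250 μL + 1 mL = 1250 μL total → factor 1250/250 = 5
Step 3: 2-fold → factor 2
Overall dilution factor = 2.5 × 5 × 2 = 25
Final = 8.00 × 10^7 copies/μL / 25 = 3.20 × 10^6 copies/μL

3.20 × 10^6 copies/μL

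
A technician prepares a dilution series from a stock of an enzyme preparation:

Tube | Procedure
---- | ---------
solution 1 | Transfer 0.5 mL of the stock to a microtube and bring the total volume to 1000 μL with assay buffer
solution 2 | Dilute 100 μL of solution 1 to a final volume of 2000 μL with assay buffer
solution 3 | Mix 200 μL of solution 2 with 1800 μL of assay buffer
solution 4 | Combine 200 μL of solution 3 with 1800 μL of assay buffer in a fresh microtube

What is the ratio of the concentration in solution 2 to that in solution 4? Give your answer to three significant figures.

100

Step 1: 0.5 mL brought to 1000 μL → factor 1/0.5 = 2
Step 2: 100 μL brought to 2000 μL → factor 2000/100 = 20
Step 3: 200 μL + 1800 μL = 2000 μL total → factor 2000/200 = 10
Step 4: 200 μL + 1800 μL = 2000 μL total → factor 2000/200 = 10
Dilution factor to solution 2 = 40; to solution 4 = 4000
[solution 2]/[solution 4] = (factor to solution 4)/(factor to solution 2) = 4000/40 = 100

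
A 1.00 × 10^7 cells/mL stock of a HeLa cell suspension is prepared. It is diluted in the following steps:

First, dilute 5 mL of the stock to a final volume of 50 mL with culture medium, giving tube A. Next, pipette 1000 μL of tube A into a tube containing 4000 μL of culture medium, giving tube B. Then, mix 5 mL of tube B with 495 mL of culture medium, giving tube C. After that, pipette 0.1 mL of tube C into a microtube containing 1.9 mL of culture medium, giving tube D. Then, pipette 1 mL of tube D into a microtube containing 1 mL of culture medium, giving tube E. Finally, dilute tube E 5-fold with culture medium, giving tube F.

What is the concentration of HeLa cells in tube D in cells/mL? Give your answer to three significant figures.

100 cells/mL

Step 1: 5 mL brought to 50 mL → factor 50/5 = 10
Step 2: 1000 μL + 4000 μL = 5000 μL total → factor 5000/1000 = 5
Step 3: 5 mL + 495 mL = 500 mL total → factor 500/5 = 100
Step 4: 0.1 mL + 1.9 mL = 2 mL total → factor 2/0.1 = 20
Dilution factor through tube D = 10 × 5 × 100 × 20 = 1 × 10^5
[tube D] = 1.00 × 10^7 cells/mL / 1 × 10^5 = 100 cells/mL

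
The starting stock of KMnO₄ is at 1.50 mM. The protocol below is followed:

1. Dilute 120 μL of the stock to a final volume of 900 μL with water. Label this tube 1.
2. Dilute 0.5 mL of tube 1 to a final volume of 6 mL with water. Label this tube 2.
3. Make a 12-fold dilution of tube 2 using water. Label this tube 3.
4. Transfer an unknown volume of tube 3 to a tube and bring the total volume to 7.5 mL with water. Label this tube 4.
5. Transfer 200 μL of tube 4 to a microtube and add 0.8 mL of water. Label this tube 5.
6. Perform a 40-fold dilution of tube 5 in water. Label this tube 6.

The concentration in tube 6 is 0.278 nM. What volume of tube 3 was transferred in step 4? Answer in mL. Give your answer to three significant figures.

0.300 mL

Step 1: 120 μL brought to 900 μL → factor 900/120 = 7.5
Step 2: 0.5 mL brought to 6 mL → factor 6/0.5 = 12
Step 3: 12-fold → factor 12
Step 4: v brought to 7.5 mL → factor = 7.5 mL/v
Step 5: 200 μL + 0.8 mL = 1000 μL total → factor 1000/200 = 5
Step 6: 40-fold → factor 40
Product of known-step factors = 2.16 × 10^5
Overall factor = 1.50 mM / (0.278 nM) = 5.3957 × 10^6
Step-4 factor = 5.3957 × 10^6 / 2.16 × 10^5 = 24.98
v = 7.5 mL / 24.98 = 0.300 mL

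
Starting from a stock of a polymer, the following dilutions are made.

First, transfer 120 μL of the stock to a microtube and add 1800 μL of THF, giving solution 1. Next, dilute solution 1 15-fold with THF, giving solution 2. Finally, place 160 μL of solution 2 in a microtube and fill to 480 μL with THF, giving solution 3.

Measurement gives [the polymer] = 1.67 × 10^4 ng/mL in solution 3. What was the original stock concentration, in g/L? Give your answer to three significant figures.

Step 1: 120 μL + 1800 μL = 1920 μL total → factor 1920/120 = 16
Step 2: 15-fold → factor 15
Step 3: 160 μL brought to 480 μL → factor 480/160 = 3
Overall dilution factor = 16 × 15 × 3 = 720
Stock = 1.67 × 10^4 ng/mL × 720 = 1.202 × 10^7 ng/mL = 12.0 g/L

12.0 g/L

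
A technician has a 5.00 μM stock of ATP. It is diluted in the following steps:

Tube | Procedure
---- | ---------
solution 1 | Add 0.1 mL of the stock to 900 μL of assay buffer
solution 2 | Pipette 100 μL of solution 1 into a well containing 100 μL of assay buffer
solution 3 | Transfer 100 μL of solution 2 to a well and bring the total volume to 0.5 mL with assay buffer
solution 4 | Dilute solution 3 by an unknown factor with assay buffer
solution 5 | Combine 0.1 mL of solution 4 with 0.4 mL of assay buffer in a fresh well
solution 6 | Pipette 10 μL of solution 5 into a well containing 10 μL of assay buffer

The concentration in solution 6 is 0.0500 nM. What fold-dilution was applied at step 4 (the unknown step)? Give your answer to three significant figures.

Step 1: 0.1 mL + 900 μL = 1 mL total → factor 1/0.1 = 10
Step 2: 100 μL + 100 μL = 200 μL total → factor 200/100 = 2
Step 3: 100 μL brought to 0.5 mL → factor 500/100 = 5
Step 4: unknown factor x
Step 5: 0.1 mL + 0.4 mL = 0.5 mL total → factor 0.5/0.1 = 5
Step 6: 10 μL + 10 μL = 20 μL total → factor 20/10 = 2
Product of known-step factors = 1000
Overall factor = 5.00 μM / (0.0500 nM) = 1 × 10^5
x = 1 × 10^5 / 1000 = 100

100-fold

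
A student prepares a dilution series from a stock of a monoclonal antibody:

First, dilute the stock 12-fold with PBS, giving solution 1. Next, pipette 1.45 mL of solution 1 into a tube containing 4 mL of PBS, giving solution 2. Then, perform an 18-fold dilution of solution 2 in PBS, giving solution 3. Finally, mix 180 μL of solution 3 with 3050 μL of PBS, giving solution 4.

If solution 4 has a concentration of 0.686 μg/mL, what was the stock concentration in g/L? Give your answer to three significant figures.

9.99 g/L

Step 1: 12-fold → factor 12
Step 2: 1.45 mL + 4 mL = 5.45 mL total → factor 5.45/1.45 = 3.7586
Step 3: 18-fold → factor 18
Step 4: 180 μL + 3050 μL = 3230 μL total → factor 3230/180 = 17.944
Overall dilution factor = 12 × 3.7586 × 18 × 17.944 = 14568
Stock = 0.686 μg/mL × 14568 = 9994 μg/mL = 9.99 g/L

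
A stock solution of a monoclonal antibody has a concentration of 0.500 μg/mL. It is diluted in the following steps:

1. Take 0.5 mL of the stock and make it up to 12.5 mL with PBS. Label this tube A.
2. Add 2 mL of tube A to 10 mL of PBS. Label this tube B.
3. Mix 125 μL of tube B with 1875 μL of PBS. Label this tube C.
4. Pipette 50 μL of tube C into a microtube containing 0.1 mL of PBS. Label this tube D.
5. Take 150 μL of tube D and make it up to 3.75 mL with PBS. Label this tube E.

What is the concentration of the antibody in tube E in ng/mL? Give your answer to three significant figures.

Step 1: 0.5 mL brought to 12.5 mL → factor 12.5/0.5 = 25
Step 2: 2 mL + 10 mL = 12 mL total → factor 12/2 = 6
Step 3: 125 μL + 1875 μL = 2000 μL total → factor 2000/125 = 16
Step 4: 50 μL + 0.1 mL = 150 μL total → factor 150/50 = 3
Step 5: 150 μL brought to 3.75 mL → factor 3750/150 = 25
Overall dilution factor = 25 × 6 × 16 × 3 × 25 = 1.8 × 10^5
Final = 0.500 μg/mL / 1.8 × 10^5 = 2.778 × 10^-6 μg/mL = 0.00278 ng/mL

0.00278 ng/mL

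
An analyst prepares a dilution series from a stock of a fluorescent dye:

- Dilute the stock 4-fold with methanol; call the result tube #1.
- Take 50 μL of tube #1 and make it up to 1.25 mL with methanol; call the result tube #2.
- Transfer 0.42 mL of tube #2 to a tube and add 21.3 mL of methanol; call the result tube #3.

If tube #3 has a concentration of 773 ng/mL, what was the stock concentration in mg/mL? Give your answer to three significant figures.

Step 1: 4-fold → factor 4
Step 2: 50 μL brought to 1.25 mL → factor 1250/50 = 25
Step 3: 0.42 mL + 21.3 mL = 21.72 mL total → factor 21.72/0.42 = 51.714
Overall dilution factor = 4 × 25 × 51.714 = 5171.4
Stock = 773 ng/mL × 5171.4 = 3.998 × 10^6 ng/mL = 4.00 mg/mL

4.00 mg/mL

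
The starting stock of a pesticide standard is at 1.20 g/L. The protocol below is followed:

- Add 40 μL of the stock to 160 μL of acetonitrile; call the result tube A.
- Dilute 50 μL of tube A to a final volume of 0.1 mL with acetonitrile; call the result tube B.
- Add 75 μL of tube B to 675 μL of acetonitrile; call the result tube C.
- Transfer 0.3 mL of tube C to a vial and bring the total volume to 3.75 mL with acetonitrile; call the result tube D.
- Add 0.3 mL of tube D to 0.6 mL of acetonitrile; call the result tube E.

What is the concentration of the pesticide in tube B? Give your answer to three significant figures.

0.120 g/L

Step 1: 40 μL + 160 μL = 200 μL total → factor 200/40 = 5
Step 2: 50 μL brought to 0.1 mL → factor 100/50 = 2
Dilution factor through tube B = 5 × 2 = 10
[tube B] = 1.20 g/L / 10 = 0.120 g/L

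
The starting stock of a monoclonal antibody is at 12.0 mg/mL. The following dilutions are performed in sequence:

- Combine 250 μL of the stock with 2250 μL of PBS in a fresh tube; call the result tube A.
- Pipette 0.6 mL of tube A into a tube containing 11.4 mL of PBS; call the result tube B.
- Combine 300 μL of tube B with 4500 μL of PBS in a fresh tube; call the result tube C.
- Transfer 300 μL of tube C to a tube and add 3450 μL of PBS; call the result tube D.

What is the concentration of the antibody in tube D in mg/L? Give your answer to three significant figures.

Step 1: 250 μL + 2250 μL = 2500 μL total → factor 2500/250 = 10
Step 2: 0.6 mL + 11.4 mL = 12 mL total → factor 12/0.6 = 20
Step 3: 300 μL + 4500 μL = 4800 μL total → factor 4800/300 = 16
Step 4: 300 μL + 3450 μL = 3750 μL total → factor 3750/300 = 12.5
Overall dilution factor = 10 × 20 × 16 × 12.5 = 40000
Final = 12.0 mg/mL / 40000 = 0.0003000 mg/mL = 0.300 mg/L

0.300 mg/L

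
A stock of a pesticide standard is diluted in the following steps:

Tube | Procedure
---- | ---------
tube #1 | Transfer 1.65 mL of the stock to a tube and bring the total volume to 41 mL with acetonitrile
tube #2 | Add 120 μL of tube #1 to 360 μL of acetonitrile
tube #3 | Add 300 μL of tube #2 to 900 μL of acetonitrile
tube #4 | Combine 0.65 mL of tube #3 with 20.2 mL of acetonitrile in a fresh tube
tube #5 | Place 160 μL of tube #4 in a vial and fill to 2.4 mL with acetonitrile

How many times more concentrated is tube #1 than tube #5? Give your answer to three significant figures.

Step 1: 1.65 mL brought to 41 mL → factor 41/1.65 = 24.848
Step 2: 120 μL + 360 μL = 480 μL total → factor 480/120 = 4
Step 3: 300 μL + 900 μL = 1200 μL total → factor 1200/300 = 4
Step 4: 0.65 mL + 20.2 mL = 20.85 mL total → factor 20.85/0.65 = 32.077
Step 5: 160 μL brought to 2.4 mL → factor 2400/160 = 15
Dilution factor to tube #1 = 24.848; to tube #5 = 1.913 × 10^5
[tube #1]/[tube #5] = (factor to tube #5)/(factor to tube #1) = 1.913 × 10^5/24.848 = 7.70 × 10^3

7.70 × 10^3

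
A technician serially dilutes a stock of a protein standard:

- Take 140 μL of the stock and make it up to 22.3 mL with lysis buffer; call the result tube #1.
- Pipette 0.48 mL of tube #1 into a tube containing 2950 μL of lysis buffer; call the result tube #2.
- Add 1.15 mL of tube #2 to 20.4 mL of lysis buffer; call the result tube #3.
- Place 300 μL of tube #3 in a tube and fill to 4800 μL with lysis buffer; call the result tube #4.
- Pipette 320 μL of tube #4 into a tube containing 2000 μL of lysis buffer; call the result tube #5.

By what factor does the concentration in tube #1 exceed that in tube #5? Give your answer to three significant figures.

Step 1: 140 μL brought to 22.3 mL → factor 22300/140 = 159.29
Step 2: 0.48 mL + 2950 μL = 3.43 mL total → factor 3.43/0.48 = 7.1458
Step 3: 1.15 mL + 20.4 mL = 21.55 mL total → factor 21.55/1.15 = 18.739
Step 4: 300 μL brought to 4800 μL → factor 4800/300 = 16
Step 5: 320 μL + 2000 μL = 2320 μL total → factor 2320/320 = 7.25
Dilution factor to tube #1 = 159.29; to tube #5 = 2.4742 × 10^6
[tube #1]/[tube #5] = (factor to tube #5)/(factor to tube #1) = 2.4742 × 10^6/159.29 = 1.55 × 10^4

1.55 × 10^4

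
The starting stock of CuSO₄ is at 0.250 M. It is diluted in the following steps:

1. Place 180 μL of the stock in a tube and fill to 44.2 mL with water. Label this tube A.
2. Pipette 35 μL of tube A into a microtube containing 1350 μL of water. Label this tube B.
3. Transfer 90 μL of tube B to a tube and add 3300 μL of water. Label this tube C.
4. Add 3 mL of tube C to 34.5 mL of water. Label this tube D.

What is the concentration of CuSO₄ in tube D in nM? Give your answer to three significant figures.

Step 1: 180 μL brought to 44.2 mL → factor 44200/180 = 245.56
Step 2: 35 μL + 1350 μL = 1385 μL total → factor 1385/35 = 39.571
Step 3: 90 μL + 3300 μL = 3390 μL total → factor 3390/90 = 37.667
Step 4: 3 mL + 34.5 mL = 37.5 mL total → factor 37.5/3 = 12.5
Overall dilution factor = 245.56 × 39.571 × 37.667 × 12.5 = 4.5751 × 10^6
Final = 0.250 M / 4.5751 × 10^6 = 5.464 × 10^-8 M = 54.6 nM

54.6 nM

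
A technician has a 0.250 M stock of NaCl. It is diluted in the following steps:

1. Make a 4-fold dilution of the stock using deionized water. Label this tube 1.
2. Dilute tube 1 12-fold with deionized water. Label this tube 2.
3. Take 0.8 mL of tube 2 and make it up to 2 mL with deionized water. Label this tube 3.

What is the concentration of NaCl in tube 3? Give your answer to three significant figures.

0.00208 M

Step 1: 4-fold → factor 4
Step 2: 12-fold → factor 12
Step 3: 0.8 mL brought to 2 mL → factor 2/0.8 = 2.5
Overall dilution factor = 4 × 12 × 2.5 = 120
Final = 0.250 M / 120 = 0.00208 M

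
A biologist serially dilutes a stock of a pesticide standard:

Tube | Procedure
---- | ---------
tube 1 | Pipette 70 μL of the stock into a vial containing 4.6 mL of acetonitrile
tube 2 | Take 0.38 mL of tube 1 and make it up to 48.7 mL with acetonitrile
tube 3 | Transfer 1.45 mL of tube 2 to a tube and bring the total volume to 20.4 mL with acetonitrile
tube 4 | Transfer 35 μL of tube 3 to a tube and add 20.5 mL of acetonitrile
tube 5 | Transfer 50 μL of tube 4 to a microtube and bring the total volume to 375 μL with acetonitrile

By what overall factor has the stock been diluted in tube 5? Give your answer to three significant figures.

Step 1: 70 μL + 4.6 mL = 4670 μL total → factor 4670/70 = 66.714
Step 2: 0.38 mL brought to 48.7 mL → factor 48.7/0.38 = 128.16
Step 3: 1.45 mL brought to 20.4 mL → factor 20.4/1.45 = 14.069
Step 4: 35 μL + 20.5 mL = 20535 μL total → factor 20535/35 = 586.71
Step 5: 50 μL brought to 375 μL → factor 375/50 = 7.5
Overall dilution factor = 66.714 × 128.16 × 14.069 × 586.71 × 7.5 = 5.2932 × 10^8

5.29 × 10^8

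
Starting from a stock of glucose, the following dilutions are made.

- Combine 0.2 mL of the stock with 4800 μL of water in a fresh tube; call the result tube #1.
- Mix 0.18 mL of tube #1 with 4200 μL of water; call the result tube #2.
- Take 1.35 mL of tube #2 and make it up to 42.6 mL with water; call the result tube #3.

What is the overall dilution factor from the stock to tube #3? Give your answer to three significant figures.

Step 1: 0.2 mL + 4800 μL = 5 mL total → factor 5/0.2 = 25
Step 2: 0.18 mL + 4200 μL = 4.38 mL total → factor 4.38/0.18 = 24.333
Step 3: 1.35 mL brought to 42.6 mL → factor 42.6/1.35 = 31.556
Overall dilution factor = 25 × 24.333 × 31.556 = 19196

1.92 × 10^4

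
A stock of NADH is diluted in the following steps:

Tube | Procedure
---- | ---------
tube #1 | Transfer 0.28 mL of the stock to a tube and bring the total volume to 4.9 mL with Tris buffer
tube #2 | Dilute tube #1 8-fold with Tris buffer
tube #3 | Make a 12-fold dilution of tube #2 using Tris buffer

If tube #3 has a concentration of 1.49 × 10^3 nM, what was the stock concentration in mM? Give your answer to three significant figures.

Step 1: 0.28 mL brought to 4.9 mL → factor 4.9/0.28 = 17.5
Step 2: 8-fold → factor 8
Step 3: 12-fold → factor 12
Overall dilution factor = 17.5 × 8 × 12 = 1680
Stock = 1.49 × 10^3 nM × 1680 = 2.503 × 10^6 nM = 2.50 mM

2.50 mM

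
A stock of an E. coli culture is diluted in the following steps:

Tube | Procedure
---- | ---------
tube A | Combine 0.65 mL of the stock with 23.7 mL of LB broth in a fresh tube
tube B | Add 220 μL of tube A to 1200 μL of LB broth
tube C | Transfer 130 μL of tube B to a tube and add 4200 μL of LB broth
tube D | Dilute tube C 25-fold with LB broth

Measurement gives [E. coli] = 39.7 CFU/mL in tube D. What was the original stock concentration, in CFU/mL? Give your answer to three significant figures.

7.99 × 10^6 CFU/mL

Step 1: 0.65 mL + 23.7 mL = 24.35 mL total → factor 24.35/0.65 = 37.462
Step 2: 220 μL + 1200 μL = 1420 μL total → factor 1420/220 = 6.4545
Step 3: 130 μL + 4200 μL = 4330 μL total → factor 4330/130 = 33.308
Step 4: 25-fold → factor 25
Overall dilution factor = 37.462 × 6.4545 × 33.308 × 25 = 2.0134 × 10^5
Stock = 39.7 CFU/mL × 2.0134 × 10^5 = 7.99 × 10^6 CFU/mL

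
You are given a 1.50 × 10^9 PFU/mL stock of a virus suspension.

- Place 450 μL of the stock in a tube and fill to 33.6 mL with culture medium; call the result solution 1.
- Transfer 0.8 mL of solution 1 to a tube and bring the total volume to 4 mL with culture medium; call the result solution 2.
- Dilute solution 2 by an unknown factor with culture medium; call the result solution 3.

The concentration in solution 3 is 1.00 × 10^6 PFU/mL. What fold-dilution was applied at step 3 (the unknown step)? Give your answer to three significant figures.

4.02-fold

Step 1: 450 μL brought to 33.6 mL → factor 33600/450 = 74.667
Step 2: 0.8 mL brought to 4 mL → factor 4/0.8 = 5
Step 3: unknown factor x
Product of known-step factors = 373.33
Overall factor = 1.50 × 10^9 PFU/mL / (1.00 × 10^6 PFU/mL) = 1500
x = 1500 / 373.33 = 4.02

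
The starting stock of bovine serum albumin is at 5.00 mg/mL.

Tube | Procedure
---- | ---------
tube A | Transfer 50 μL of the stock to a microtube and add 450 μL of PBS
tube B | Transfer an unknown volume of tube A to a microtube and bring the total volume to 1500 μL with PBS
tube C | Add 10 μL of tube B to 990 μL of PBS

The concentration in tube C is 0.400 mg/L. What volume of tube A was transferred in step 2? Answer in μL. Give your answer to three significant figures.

Step 1: 50 μL + 450 μL = 500 μL total → factor 500/50 = 10
Step 2: v brought to 1500 μL → factor = 1500 μL/v
Step 3: 10 μL + 990 μL = 1000 μL total → factor 1000/10 = 100
Product of known-step factors = 1000
Overall factor = 5.00 mg/mL / (0.400 mg/L) = 12500
Step-2 factor = 12500 / 1000 = 12.5
v = 1500 μL / 12.5 = 120 μL

120 μL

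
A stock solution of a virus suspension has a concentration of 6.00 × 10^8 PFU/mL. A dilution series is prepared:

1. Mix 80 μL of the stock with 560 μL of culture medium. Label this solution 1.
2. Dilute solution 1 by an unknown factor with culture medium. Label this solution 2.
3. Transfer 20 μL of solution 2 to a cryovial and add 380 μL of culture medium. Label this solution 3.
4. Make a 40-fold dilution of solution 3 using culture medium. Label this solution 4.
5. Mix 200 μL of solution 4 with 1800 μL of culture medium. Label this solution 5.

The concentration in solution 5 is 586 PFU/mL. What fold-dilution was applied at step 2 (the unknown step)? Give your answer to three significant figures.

16.0-fold

Step 1: 80 μL + 560 μL = 640 μL total → factor 640/80 = 8
Step 2: unknown factor x
Step 3: 20 μL + 380 μL = 400 μL total → factor 400/20 = 20
Step 4: 40-fold → factor 40
Step 5: 200 μL + 1800 μL = 2000 μL total → factor 2000/200 = 10
Product of known-step factors = 64000
Overall factor = 6.00 × 10^8 PFU/mL / (586 PFU/mL) = 1.0239 × 10^6
x = 1.0239 × 10^6 / 64000 = 16.0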